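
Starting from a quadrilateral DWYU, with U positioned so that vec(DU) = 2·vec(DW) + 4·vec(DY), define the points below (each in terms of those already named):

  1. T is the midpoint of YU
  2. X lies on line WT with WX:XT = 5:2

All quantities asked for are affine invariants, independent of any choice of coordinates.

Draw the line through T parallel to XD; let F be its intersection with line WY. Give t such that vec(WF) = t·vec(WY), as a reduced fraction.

Work in coordinates with D = (0, 0), W = (1, 0), Y = (0, 1), U = (2, 4).
1. T is the midpoint of YU ⇒ T = (1, 5/2)
2. X lies on line WT with WX:XT = 5:2 ⇒ X = (1, 25/14)
through T parallel to XD: direction (-1, -25/14); meets WY at F = (4/39, 35/39)
F = W + t·(Y−W) with t = 35/39

t = 35/39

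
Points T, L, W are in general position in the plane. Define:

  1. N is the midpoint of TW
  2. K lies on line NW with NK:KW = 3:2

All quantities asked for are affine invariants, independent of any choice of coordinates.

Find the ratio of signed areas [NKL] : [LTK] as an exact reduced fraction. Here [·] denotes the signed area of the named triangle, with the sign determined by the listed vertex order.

Work in coordinates with T = (0, 0), L = (1, 0), W = (0, 1).
1. N is the midpoint of TW ⇒ N = (0, 1/2)
2. K lies on line NW with NK:KW = 3:2 ⇒ K = (0, 4/5)
2·[NKL] = -3/10, 2·[LTK] = -4/5
[NKL]:[LTK] = -3/10:-4/5 = 3/8

[NKL]:[LTK] = 3/8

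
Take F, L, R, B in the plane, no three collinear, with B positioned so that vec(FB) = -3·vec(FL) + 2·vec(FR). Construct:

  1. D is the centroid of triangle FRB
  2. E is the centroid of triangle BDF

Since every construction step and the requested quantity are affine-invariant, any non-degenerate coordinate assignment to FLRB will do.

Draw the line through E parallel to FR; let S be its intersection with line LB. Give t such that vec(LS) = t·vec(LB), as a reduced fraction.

t = 7/12

Choose coordinates F = (0, 0), L = (1, 0), R = (0, 1), B = (-3, 2).
1. D is the centroid of triangle FRB ⇒ D = (-1, 1)
2. E is the centroid of triangle BDF ⇒ E = (-4/3, 1)
through E parallel to FR: direction (0, 1); meets LB at S = (-4/3, 7/6)
S = L + t·(B−L) with t = 7/12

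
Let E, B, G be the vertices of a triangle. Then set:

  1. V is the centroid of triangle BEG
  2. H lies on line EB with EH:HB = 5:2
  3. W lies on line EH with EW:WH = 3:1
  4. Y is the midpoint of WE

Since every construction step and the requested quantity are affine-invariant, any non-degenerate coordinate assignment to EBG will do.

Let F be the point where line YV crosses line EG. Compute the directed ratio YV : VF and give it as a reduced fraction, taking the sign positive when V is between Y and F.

YV:VF = -11/56

Assign E = (0, 0), B = (1, 0), G = (0, 1) — the answer is frame-independent, so this choice is without loss of generality.
1. V is the centroid of triangle BEG ⇒ V = (1/3, 1/3)
2. H lies on line EB with EH:HB = 5:2 ⇒ H = (5/7, 0)
3. W lies on line EH with EW:WH = 3:1 ⇒ W = (15/28, 0)
4. Y is the midpoint of WE ⇒ Y = (15/56, 0)
line YV meets EG at F = (0, -15/11)
V = Y + t·(F−Y) with t = -11/45, so YV:VF = -11/45:56/45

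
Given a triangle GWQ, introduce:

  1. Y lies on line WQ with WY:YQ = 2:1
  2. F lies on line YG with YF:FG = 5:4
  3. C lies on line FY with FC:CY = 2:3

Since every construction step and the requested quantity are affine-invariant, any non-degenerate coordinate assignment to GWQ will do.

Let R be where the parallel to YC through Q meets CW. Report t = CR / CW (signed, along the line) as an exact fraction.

t = -1/2

Assign G = (0, 0), W = (1, 0), Q = (0, 1) — the answer is frame-independent, so this choice is without loss of generality.
1. Y lies on line WQ with WY:YQ = 2:1 ⇒ Y = (1/3, 2/3)
2. F lies on line YG with YF:FG = 5:4 ⇒ F = (4/27, 8/27)
3. C lies on line FY with FC:CY = 2:3 ⇒ C = (2/9, 4/9)
through Q parallel to YC: direction (-1/9, -2/9); meets CW at R = (-1/6, 2/3)
R = C + t·(W−C) with t = -1/2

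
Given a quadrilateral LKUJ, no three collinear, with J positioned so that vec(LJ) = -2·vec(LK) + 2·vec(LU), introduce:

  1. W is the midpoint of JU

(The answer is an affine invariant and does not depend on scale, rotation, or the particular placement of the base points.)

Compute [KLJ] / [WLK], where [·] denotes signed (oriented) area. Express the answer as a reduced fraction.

Set L = (0, 0), K = (1, 0), U = (0, 1), J = (-2, 2); any affine frame gives the same invariant.
1. W is the midpoint of JU ⇒ W = (-1, 3/2)
2·[KLJ] = -2, 2·[WLK] = 3/2
[KLJ]:[WLK] = -2:3/2 = -4/3

[KLJ]:[WLK] = -4/3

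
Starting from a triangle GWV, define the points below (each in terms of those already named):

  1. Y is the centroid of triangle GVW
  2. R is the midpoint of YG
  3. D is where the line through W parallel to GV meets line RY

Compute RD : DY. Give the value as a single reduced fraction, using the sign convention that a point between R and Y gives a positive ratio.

Set G = (0, 0), W = (1, 0), V = (0, 1); any affine frame gives the same invariant.
1. Y is the centroid of triangle GVW ⇒ Y = (1/3, 1/3)
2. R is the midpoint of YG ⇒ R = (1/6, 1/6)
3. D is where the line through W parallel to GV meets line RY ⇒ D = (1, 1)
D = R + t·(Y−R) with t = 5, so RD:DY = t:(1−t) = 5:-4

RD:DY = -5/4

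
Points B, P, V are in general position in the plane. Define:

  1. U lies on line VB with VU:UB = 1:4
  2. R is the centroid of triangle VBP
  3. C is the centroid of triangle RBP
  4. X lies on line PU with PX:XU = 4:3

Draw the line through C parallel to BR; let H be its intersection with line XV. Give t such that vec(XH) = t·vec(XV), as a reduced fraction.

t = -19/51

Choose coordinates B = (0, 0), P = (1, 0), V = (0, 1).
1. U lies on line VB with VU:UB = 1:4 ⇒ U = (0, 4/5)
2. R is the centroid of triangle VBP ⇒ R = (1/3, 1/3)
3. C is the centroid of triangle RBP ⇒ C = (4/9, 1/9)
4. X lies on line PU with PX:XU = 4:3 ⇒ X = (3/7, 16/35)
through C parallel to BR: direction (1/3, 1/3); meets XV at H = (10/17, 13/51)
H = X + t·(V−X) with t = -19/51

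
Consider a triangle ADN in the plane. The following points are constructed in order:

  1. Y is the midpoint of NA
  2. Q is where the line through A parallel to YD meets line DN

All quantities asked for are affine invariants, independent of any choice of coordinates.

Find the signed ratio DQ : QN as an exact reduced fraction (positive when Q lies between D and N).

Choose coordinates A = (0, 0), D = (1, 0), N = (0, 1).
1. Y is the midpoint of NA ⇒ Y = (0, 1/2)
2. Q is where the line through A parallel to YD meets line DN ⇒ Q = (2, -1)
Q = D + t·(N−D) with t = -1, so DQ:QN = t:(1−t) = -1:2

DQ:QN = -1/2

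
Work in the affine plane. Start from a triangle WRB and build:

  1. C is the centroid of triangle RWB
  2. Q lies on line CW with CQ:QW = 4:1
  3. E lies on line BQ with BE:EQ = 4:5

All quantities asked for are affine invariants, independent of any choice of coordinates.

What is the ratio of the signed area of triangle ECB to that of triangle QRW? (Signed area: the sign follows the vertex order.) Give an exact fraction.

[ECB]:[QRW] = -16/9

Set W = (0, 0), R = (1, 0), B = (0, 1); any affine frame gives the same invariant.
1. C is the centroid of triangle RWB ⇒ C = (1/3, 1/3)
2. Q lies on line CW with CQ:QW = 4:1 ⇒ Q = (1/15, 1/15)
3. E lies on line BQ with BE:EQ = 4:5 ⇒ E = (4/135, 79/135)
2·[ECB] = 16/135, 2·[QRW] = -1/15
[ECB]:[QRW] = 16/135:-1/15 = -16/9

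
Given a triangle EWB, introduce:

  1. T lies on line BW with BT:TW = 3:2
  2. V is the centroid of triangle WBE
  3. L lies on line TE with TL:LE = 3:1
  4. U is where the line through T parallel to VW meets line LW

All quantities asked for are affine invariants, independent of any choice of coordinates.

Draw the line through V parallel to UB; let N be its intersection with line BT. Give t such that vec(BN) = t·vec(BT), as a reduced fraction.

t = 43/18

Work in coordinates with E = (0, 0), W = (1, 0), B = (0, 1).
1. T lies on line BW with BT:TW = 3:2 ⇒ T = (3/5, 2/5)
2. V is the centroid of triangle WBE ⇒ V = (1/3, 1/3)
3. L lies on line TE with TL:LE = 3:1 ⇒ L = (3/20, 1/10)
4. U is where the line through T parallel to VW meets line LW ⇒ U = (99/65, -4/65)
through V parallel to UB: direction (-99/65, 69/65); meets BT at N = (43/30, -13/30)
N = B + t·(T−B) with t = 43/18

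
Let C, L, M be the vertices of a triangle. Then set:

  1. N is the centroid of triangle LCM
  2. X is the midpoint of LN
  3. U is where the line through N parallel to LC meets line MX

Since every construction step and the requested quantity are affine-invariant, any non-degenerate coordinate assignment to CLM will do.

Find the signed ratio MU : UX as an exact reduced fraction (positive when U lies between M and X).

Choose coordinates C = (0, 0), L = (1, 0), M = (0, 1).
1. N is the centroid of triangle LCM ⇒ N = (1/3, 1/3)
2. X is the midpoint of LN ⇒ X = (2/3, 1/6)
3. U is where the line through N parallel to LC meets line MX ⇒ U = (8/15, 1/3)
U = M + t·(X−M) with t = 4/5, so MU:UX = t:(1−t) = 4/5:1/5

MU:UX = 4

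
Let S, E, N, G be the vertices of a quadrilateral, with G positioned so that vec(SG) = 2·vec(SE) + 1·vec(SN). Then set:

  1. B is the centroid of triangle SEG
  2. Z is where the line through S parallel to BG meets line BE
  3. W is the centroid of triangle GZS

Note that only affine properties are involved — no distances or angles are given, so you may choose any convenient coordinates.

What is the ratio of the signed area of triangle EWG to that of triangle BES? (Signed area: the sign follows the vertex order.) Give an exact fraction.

Assign S = (0, 0), E = (1, 0), N = (0, 1), G = (2, 1) — the answer is frame-independent, so this choice is without loss of generality.
1. B is the centroid of triangle SEG ⇒ B = (1, 1/3)
2. Z is where the line through S parallel to BG meets line BE ⇒ Z = (1, 2/3)
3. W is the centroid of triangle GZS ⇒ W = (1, 5/9)
2·[EWG] = -5/9, 2·[BES] = -1/3
[EWG]:[BES] = -5/9:-1/3 = 5/3

[EWG]:[BES] = 5/3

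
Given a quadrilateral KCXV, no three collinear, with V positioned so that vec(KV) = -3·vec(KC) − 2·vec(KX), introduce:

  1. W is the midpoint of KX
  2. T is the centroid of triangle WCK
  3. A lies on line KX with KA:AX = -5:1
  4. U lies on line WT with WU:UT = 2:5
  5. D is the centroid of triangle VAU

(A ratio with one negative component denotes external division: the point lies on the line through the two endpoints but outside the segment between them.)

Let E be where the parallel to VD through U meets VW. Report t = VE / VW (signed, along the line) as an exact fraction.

t = 239/145

Assign K = (0, 0), C = (1, 0), X = (0, 1), V = (-3, -2) — the answer is frame-independent, so this choice is without loss of generality.
1. W is the midpoint of KX ⇒ W = (0, 1/2)
2. T is the centroid of triangle WCK ⇒ T = (1/3, 1/6)
3. A lies on line KX with KA:AX = -5:1 ⇒ A = (0, 5/4)
4. U lies on line WT with WU:UT = 2:5 ⇒ U = (2/21, 17/42)
5. D is the centroid of triangle VAU ⇒ D = (-61/63, -29/252)
through U parallel to VD: direction (128/63, 475/252); meets VW at E = (282/145, 123/58)
E = V + t·(W−V) with t = 239/145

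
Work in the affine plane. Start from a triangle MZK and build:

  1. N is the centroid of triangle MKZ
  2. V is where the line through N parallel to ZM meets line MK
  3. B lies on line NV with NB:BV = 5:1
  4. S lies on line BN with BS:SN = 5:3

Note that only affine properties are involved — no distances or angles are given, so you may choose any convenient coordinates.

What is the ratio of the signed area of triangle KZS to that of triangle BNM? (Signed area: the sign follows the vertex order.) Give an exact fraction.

Assign M = (0, 0), Z = (1, 0), K = (0, 1) — the answer is frame-independent, so this choice is without loss of generality.
1. N is the centroid of triangle MKZ ⇒ N = (1/3, 1/3)
2. V is where the line through N parallel to ZM meets line MK ⇒ V = (0, 1/3)
3. B lies on line NV with NB:BV = 5:1 ⇒ B = (1/18, 1/3)
4. S lies on line BN with BS:SN = 5:3 ⇒ S = (11/48, 1/3)
2·[KZS] = -7/16, 2·[BNM] = -5/54
[KZS]:[BNM] = -7/16:-5/54 = 189/40

[KZS]:[BNM] = 189/40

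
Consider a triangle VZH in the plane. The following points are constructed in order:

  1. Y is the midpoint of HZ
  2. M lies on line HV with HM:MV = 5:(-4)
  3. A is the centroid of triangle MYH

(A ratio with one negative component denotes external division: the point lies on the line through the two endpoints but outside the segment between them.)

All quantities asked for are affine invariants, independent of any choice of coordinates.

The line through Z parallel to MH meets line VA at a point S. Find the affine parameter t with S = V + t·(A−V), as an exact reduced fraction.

t = 6

Set V = (0, 0), Z = (1, 0), H = (0, 1); any affine frame gives the same invariant.
1. Y is the midpoint of HZ ⇒ Y = (1/2, 1/2)
2. M lies on line HV with HM:MV = 5:(-4) ⇒ M = (0, -4)
3. A is the centroid of triangle MYH ⇒ A = (1/6, -5/6)
through Z parallel to MH: direction (0, 5); meets VA at S = (1, -5)
S = V + t·(A−V) with t = 6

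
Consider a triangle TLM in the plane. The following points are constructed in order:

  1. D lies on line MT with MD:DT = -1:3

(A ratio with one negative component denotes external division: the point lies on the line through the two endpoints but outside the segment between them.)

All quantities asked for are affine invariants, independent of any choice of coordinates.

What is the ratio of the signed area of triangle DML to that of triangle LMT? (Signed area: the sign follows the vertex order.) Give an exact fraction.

[DML]:[LMT] = 1/2

Assign T = (0, 0), L = (1, 0), M = (0, 1) — the answer is frame-independent, so this choice is without loss of generality.
1. D lies on line MT with MD:DT = -1:3 ⇒ D = (0, 3/2)
2·[DML] = 1/2, 2·[LMT] = 1
[DML]:[LMT] = 1/2:1 = 1/2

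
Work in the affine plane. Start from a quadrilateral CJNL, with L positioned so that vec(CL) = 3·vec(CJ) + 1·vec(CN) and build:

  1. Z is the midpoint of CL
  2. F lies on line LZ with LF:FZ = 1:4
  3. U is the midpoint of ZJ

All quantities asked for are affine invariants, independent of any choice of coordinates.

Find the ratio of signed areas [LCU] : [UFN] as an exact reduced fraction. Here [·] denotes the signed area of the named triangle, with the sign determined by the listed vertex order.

[LCU]:[UFN] = 5/19

Work in coordinates with C = (0, 0), J = (1, 0), N = (0, 1), L = (3, 1).
1. Z is the midpoint of CL ⇒ Z = (3/2, 1/2)
2. F lies on line LZ with LF:FZ = 1:4 ⇒ F = (27/10, 9/10)
3. U is the midpoint of ZJ ⇒ U = (5/4, 1/4)
2·[LCU] = 1/2, 2·[UFN] = 19/10
[LCU]:[UFN] = 1/2:19/10 = 5/19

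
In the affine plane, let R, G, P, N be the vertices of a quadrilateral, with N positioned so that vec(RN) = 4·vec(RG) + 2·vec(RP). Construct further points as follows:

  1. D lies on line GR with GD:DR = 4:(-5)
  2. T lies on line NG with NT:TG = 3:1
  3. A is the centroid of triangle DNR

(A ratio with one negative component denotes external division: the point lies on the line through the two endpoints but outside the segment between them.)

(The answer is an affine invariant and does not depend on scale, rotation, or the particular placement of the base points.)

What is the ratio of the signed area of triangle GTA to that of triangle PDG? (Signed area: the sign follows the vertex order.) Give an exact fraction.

[GTA]:[PDG] = 1/8

Assign R = (0, 0), G = (1, 0), P = (0, 1), N = (4, 2) — the answer is frame-independent, so this choice is without loss of generality.
1. D lies on line GR with GD:DR = 4:(-5) ⇒ D = (5, 0)
2. T lies on line NG with NT:TG = 3:1 ⇒ T = (7/4, 1/2)
3. A is the centroid of triangle DNR ⇒ A = (3, 2/3)
2·[GTA] = -1/2, 2·[PDG] = -4
[GTA]:[PDG] = -1/2:-4 = 1/8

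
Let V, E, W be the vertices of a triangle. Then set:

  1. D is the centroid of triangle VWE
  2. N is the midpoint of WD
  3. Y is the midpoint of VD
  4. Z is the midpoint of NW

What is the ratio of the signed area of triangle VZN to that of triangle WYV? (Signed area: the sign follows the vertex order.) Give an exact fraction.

Assign V = (0, 0), E = (1, 0), W = (0, 1) — the answer is frame-independent, so this choice is without loss of generality.
1. D is the centroid of triangle VWE ⇒ D = (1/3, 1/3)
2. N is the midpoint of WD ⇒ N = (1/6, 2/3)
3. Y is the midpoint of VD ⇒ Y = (1/6, 1/6)
4. Z is the midpoint of NW ⇒ Z = (1/12, 5/6)
2·[VZN] = -1/12, 2·[WYV] = -1/6
[VZN]:[WYV] = -1/12:-1/6 = 1/2

[VZN]:[WYV] = 1/2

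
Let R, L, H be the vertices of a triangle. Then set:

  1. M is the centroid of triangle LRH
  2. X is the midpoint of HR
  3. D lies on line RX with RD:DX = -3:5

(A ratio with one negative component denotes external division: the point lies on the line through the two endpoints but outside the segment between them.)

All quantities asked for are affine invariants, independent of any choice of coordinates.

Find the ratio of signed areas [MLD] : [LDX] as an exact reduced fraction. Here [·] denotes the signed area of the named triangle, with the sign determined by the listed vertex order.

Assign R = (0, 0), L = (1, 0), H = (0, 1) — the answer is frame-independent, so this choice is without loss of generality.
1. M is the centroid of triangle LRH ⇒ M = (1/3, 1/3)
2. X is the midpoint of HR ⇒ X = (0, 1/2)
3. D lies on line RX with RD:DX = -3:5 ⇒ D = (0, -3/4)
2·[MLD] = -5/6, 2·[LDX] = -5/4
[MLD]:[LDX] = -5/6:-5/4 = 2/3

[MLD]:[LDX] = 2/3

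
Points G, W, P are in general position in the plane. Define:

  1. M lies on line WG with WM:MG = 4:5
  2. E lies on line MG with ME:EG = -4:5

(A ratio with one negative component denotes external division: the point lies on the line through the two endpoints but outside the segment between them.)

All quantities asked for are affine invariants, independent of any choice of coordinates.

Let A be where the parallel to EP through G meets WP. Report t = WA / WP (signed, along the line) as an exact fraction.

Work in coordinates with G = (0, 0), W = (1, 0), P = (0, 1).
1. M lies on line WG with WM:MG = 4:5 ⇒ M = (5/9, 0)
2. E lies on line MG with ME:EG = -4:5 ⇒ E = (25/9, 0)
through G parallel to EP: direction (-25/9, 1); meets WP at A = (25/16, -9/16)
A = W + t·(P−W) with t = -9/16

t = -9/16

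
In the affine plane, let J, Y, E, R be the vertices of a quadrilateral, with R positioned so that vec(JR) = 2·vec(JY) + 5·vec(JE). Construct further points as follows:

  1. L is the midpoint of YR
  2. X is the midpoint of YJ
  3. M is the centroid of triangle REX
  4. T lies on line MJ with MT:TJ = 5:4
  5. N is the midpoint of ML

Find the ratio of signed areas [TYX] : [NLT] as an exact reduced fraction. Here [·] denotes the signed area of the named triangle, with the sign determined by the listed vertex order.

Work in coordinates with J = (0, 0), Y = (1, 0), E = (0, 1), R = (2, 5).
1. L is the midpoint of YR ⇒ L = (3/2, 5/2)
2. X is the midpoint of YJ ⇒ X = (1/2, 0)
3. M is the centroid of triangle REX ⇒ M = (5/6, 2)
4. T lies on line MJ with MT:TJ = 5:4 ⇒ T = (10/27, 8/9)
5. N is the midpoint of ML ⇒ N = (7/6, 9/4)
2·[TYX] = -4/9, 2·[NLT] = -55/216
[TYX]:[NLT] = -4/9:-55/216 = 96/55

[TYX]:[NLT] = 96/55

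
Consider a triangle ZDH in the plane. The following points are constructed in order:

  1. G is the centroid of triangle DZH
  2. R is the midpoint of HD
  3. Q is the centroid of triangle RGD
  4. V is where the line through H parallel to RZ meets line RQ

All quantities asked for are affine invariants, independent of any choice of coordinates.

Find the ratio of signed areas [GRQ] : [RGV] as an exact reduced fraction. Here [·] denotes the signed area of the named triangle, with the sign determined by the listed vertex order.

[GRQ]:[RGV] = 1/3

Assign Z = (0, 0), D = (1, 0), H = (0, 1) — the answer is frame-independent, so this choice is without loss of generality.
1. G is the centroid of triangle DZH ⇒ G = (1/3, 1/3)
2. R is the midpoint of HD ⇒ R = (1/2, 1/2)
3. Q is the centroid of triangle RGD ⇒ Q = (11/18, 5/18)
4. V is where the line through H parallel to RZ meets line RQ ⇒ V = (1/6, 7/6)
2·[GRQ] = -1/18, 2·[RGV] = -1/6
[GRQ]:[RGV] = -1/18:-1/6 = 1/3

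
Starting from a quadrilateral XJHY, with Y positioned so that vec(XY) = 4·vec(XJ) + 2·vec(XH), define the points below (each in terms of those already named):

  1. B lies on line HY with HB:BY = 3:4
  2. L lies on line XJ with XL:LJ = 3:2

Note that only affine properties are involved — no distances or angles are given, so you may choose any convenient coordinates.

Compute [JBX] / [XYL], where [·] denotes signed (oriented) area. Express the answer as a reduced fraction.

[JBX]:[XYL] = -25/21

Assign X = (0, 0), J = (1, 0), H = (0, 1), Y = (4, 2) — the answer is frame-independent, so this choice is without loss of generality.
1. B lies on line HY with HB:BY = 3:4 ⇒ B = (12/7, 10/7)
2. L lies on line XJ with XL:LJ = 3:2 ⇒ L = (3/5, 0)
2·[JBX] = 10/7, 2·[XYL] = -6/5
[JBX]:[XYL] = 10/7:-6/5 = -25/21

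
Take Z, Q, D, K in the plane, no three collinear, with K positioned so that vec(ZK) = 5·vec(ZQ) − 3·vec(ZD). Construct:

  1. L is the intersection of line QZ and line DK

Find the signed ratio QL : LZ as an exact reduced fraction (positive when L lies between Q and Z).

QL:LZ = -1/5

Choose coordinates Z = (0, 0), Q = (1, 0), D = (0, 1), K = (5, -3).
1. L is the intersection of line QZ and line DK ⇒ L = (5/4, 0)
L = Q + t·(Z−Q) with t = -1/4, so QL:LZ = t:(1−t) = -1/4:5/4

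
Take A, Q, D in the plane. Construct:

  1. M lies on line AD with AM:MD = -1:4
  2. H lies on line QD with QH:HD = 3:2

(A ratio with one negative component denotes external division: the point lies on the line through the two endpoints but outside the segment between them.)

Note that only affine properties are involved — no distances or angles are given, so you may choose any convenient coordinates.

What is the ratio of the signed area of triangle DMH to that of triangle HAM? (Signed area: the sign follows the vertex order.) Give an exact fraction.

Set A = (0, 0), Q = (1, 0), D = (0, 1); any affine frame gives the same invariant.
1. M lies on line AD with AM:MD = -1:4 ⇒ M = (0, -1/3)
2. H lies on line QD with QH:HD = 3:2 ⇒ H = (2/5, 3/5)
2·[DMH] = 8/15, 2·[HAM] = 2/15
[DMH]:[HAM] = 8/15:2/15 = 4

[DMH]:[HAM] = 4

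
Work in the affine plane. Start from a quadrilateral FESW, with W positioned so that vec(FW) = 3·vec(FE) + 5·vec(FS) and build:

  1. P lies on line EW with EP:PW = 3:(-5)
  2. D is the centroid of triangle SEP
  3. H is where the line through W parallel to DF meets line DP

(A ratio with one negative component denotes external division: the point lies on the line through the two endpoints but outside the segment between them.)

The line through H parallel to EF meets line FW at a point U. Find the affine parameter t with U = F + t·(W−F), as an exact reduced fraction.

t = 157/66

Assign F = (0, 0), E = (1, 0), S = (0, 1), W = (3, 5) — the answer is frame-independent, so this choice is without loss of generality.
1. P lies on line EW with EP:PW = 3:(-5) ⇒ P = (-2, -15/2)
2. D is the centroid of triangle SEP ⇒ D = (-1/3, -13/6)
3. H is where the line through W parallel to DF meets line DP ⇒ H = (134/33, 785/66)
through H parallel to EF: direction (-1, 0); meets FW at U = (157/22, 785/66)
U = F + t·(W−F) with t = 157/66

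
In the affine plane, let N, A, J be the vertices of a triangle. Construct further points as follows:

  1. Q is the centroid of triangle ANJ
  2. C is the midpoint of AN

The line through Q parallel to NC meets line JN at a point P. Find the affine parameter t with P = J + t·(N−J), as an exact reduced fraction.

t = 2/3

Set N = (0, 0), A = (1, 0), J = (0, 1); any affine frame gives the same invariant.
1. Q is the centroid of triangle ANJ ⇒ Q = (1/3, 1/3)
2. C is the midpoint of AN ⇒ C = (1/2, 0)
through Q parallel to NC: direction (1/2, 0); meets JN at P = (0, 1/3)
P = J + t·(N−J) with t = 2/3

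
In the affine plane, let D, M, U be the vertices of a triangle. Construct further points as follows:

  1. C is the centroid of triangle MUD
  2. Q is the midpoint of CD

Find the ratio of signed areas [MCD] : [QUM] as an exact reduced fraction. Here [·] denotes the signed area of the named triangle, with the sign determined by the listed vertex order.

Assign D = (0, 0), M = (1, 0), U = (0, 1) — the answer is frame-independent, so this choice is without loss of generality.
1. C is the centroid of triangle MUD ⇒ C = (1/3, 1/3)
2. Q is the midpoint of CD ⇒ Q = (1/6, 1/6)
2·[MCD] = 1/3, 2·[QUM] = -2/3
[MCD]:[QUM] = 1/3:-2/3 = -1/2

[MCD]:[QUM] = -1/2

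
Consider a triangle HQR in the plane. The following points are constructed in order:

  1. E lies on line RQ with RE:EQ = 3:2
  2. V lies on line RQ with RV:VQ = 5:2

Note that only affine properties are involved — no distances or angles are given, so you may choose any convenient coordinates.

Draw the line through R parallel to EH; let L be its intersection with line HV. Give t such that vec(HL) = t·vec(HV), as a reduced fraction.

Assign H = (0, 0), Q = (1, 0), R = (0, 1) — the answer is frame-independent, so this choice is without loss of generality.
1. E lies on line RQ with RE:EQ = 3:2 ⇒ E = (3/5, 2/5)
2. V lies on line RQ with RV:VQ = 5:2 ⇒ V = (5/7, 2/7)
through R parallel to EH: direction (-3/5, -2/5); meets HV at L = (-15/4, -3/2)
L = H + t·(V−H) with t = -21/4

t = -21/4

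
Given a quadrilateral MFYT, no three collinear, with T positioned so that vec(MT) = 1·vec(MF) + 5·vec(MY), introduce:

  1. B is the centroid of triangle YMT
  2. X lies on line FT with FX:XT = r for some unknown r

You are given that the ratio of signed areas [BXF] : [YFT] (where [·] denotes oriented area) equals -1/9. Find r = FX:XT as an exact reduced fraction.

r = 1/5

Set M = (0, 0), F = (1, 0), Y = (0, 1), T = (1, 5); any affine frame gives the same invariant.
1. B is the centroid of triangle YMT ⇒ B = (1/3, 2)
2. With FX:XT = r, write λ = r/(r+1) so X = F + λ·(T−F); X is affine-linear in λ
Every point depending on X is an affine combination of X and λ-independent points, so each such coordinate is linear in λ; the λ² term in each signed area is a multiple of (T−F)×(T−F) = 0, so 2·[BXF] and 2·[YFT] are each linear in λ. Evaluating at λ=0 and λ=1:
  2·[BXF] = -10/3·λ,   2·[YFT] = 5
So [BXF]:[YFT] = (-10/3·λ) / (5). Setting this equal to -1/9:
  -10/3·λ = -1/9·(5)  ⇒  λ = 1/6
Then r = λ/(1−λ) = (1/6)/(5/6) = 1/5. Check: with r = 1/5, X = (1, 5/6) and [BXF]:[YFT] = -1/9 as required.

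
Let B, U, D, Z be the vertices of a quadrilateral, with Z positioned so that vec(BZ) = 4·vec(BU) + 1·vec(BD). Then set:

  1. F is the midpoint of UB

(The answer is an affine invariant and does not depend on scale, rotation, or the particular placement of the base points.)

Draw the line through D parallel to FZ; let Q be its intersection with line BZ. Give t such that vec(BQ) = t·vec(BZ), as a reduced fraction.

t = -7

Work in coordinates with B = (0, 0), U = (1, 0), D = (0, 1), Z = (4, 1).
1. F is the midpoint of UB ⇒ F = (1/2, 0)
through D parallel to FZ: direction (7/2, 1); meets BZ at Q = (-28, -7)
Q = B + t·(Z−B) with t = -7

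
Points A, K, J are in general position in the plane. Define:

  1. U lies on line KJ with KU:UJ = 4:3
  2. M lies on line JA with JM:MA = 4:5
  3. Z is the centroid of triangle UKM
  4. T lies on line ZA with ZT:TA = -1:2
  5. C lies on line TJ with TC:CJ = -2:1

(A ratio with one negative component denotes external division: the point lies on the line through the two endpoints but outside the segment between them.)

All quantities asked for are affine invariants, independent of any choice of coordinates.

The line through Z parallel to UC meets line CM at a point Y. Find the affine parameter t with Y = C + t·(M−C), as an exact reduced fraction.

Set A = (0, 0), K = (1, 0), J = (0, 1); any affine frame gives the same invariant.
1. U lies on line KJ with KU:UJ = 4:3 ⇒ U = (3/7, 4/7)
2. M lies on line JA with JM:MA = 4:5 ⇒ M = (0, 5/9)
3. Z is the centroid of triangle UKM ⇒ Z = (10/21, 71/189)
4. T lies on line ZA with ZT:TA = -1:2 ⇒ T = (20/21, 142/189)
5. C lies on line TJ with TC:CJ = -2:1 ⇒ C = (-20/21, 236/189)
through Z parallel to UC: direction (-29/21, 128/189); meets CM at Y = (-40/177, 1147/1593)
Y = C + t·(M−C) with t = 45/59

t = 45/59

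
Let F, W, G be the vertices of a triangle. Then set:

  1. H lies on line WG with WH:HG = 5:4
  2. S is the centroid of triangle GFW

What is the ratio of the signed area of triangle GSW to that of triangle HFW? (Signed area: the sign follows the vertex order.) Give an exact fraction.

[GSW]:[HFW] = 3/5

Set F = (0, 0), W = (1, 0), G = (0, 1); any affine frame gives the same invariant.
1. H lies on line WG with WH:HG = 5:4 ⇒ H = (4/9, 5/9)
2. S is the centroid of triangle GFW ⇒ S = (1/3, 1/3)
2·[GSW] = 1/3, 2·[HFW] = 5/9
[GSW]:[HFW] = 1/3:5/9 = 3/5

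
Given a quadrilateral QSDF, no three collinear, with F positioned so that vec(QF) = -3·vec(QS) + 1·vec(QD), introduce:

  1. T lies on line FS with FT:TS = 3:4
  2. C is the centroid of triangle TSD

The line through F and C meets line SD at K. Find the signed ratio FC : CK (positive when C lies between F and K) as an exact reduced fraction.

FC:CK = 17/4

Assign Q = (0, 0), S = (1, 0), D = (0, 1), F = (-3, 1) — the answer is frame-independent, so this choice is without loss of generality.
1. T lies on line FS with FT:TS = 3:4 ⇒ T = (-9/7, 4/7)
2. C is the centroid of triangle TSD ⇒ C = (-2/21, 11/21)
line FC meets SD at K = (10/17, 7/17)
C = F + t·(K−F) with t = 17/21, so FC:CK = 17/21:4/21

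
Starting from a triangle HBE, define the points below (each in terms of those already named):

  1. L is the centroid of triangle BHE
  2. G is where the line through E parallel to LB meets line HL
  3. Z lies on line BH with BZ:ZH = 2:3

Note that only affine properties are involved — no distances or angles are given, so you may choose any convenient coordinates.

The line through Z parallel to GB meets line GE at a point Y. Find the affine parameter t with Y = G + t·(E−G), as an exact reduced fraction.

Work in coordinates with H = (0, 0), B = (1, 0), E = (0, 1).
1. L is the centroid of triangle BHE ⇒ L = (1/3, 1/3)
2. G is where the line through E parallel to LB meets line HL ⇒ G = (2/3, 2/3)
3. Z lies on line BH with BZ:ZH = 2:3 ⇒ Z = (3/5, 0)
through Z parallel to GB: direction (1/3, -2/3); meets GE at Y = (2/15, 14/15)
Y = G + t·(E−G) with t = 4/5

t = 4/5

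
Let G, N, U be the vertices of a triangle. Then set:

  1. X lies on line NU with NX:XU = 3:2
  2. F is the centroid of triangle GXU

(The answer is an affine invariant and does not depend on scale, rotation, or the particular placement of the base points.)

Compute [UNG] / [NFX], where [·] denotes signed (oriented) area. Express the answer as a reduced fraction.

[UNG]:[NFX] = 5

Assign G = (0, 0), N = (1, 0), U = (0, 1) — the answer is frame-independent, so this choice is without loss of generality.
1. X lies on line NU with NX:XU = 3:2 ⇒ X = (2/5, 3/5)
2. F is the centroid of triangle GXU ⇒ F = (2/15, 8/15)
2·[UNG] = -1, 2·[NFX] = -1/5
[UNG]:[NFX] = -1:-1/5 = 5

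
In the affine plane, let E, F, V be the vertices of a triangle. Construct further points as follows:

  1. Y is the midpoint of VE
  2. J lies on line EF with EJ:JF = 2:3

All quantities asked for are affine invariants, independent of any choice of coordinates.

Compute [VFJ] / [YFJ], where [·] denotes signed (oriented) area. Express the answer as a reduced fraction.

Assign E = (0, 0), F = (1, 0), V = (0, 1) — the answer is frame-independent, so this choice is without loss of generality.
1. Y is the midpoint of VE ⇒ Y = (0, 1/2)
2. J lies on line EF with EJ:JF = 2:3 ⇒ J = (2/5, 0)
2·[VFJ] = -3/5, 2·[YFJ] = -3/10
[VFJ]:[YFJ] = -3/5:-3/10 = 2

[VFJ]:[YFJ] = 2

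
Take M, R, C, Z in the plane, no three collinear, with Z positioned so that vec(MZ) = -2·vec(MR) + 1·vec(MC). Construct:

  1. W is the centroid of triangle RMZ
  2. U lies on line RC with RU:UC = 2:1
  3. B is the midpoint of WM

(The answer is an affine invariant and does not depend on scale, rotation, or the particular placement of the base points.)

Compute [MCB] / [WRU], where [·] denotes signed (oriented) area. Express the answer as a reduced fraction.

Work in coordinates with M = (0, 0), R = (1, 0), C = (0, 1), Z = (-2, 1).
1. W is the centroid of triangle RMZ ⇒ W = (-1/3, 1/3)
2. U lies on line RC with RU:UC = 2:1 ⇒ U = (1/3, 2/3)
3. B is the midpoint of WM ⇒ B = (-1/6, 1/6)
2·[MCB] = 1/6, 2·[WRU] = 2/3
[MCB]:[WRU] = 1/6:2/3 = 1/4

[MCB]:[WRU] = 1/4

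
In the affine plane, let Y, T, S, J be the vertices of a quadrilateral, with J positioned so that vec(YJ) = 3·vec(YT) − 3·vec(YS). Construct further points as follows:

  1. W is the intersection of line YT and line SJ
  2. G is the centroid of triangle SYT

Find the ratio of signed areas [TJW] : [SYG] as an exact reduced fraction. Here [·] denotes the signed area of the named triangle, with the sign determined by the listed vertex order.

[TJW]:[SYG] = -9/4

Work in coordinates with Y = (0, 0), T = (1, 0), S = (0, 1), J = (3, -3).
1. W is the intersection of line YT and line SJ ⇒ W = (3/4, 0)
2. G is the centroid of triangle SYT ⇒ G = (1/3, 1/3)
2·[TJW] = -3/4, 2·[SYG] = 1/3
[TJW]:[SYG] = -3/4:1/3 = -9/4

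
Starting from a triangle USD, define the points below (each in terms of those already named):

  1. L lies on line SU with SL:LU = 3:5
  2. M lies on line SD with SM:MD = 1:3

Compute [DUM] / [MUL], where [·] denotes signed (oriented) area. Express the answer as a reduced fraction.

Assign U = (0, 0), S = (1, 0), D = (0, 1) — the answer is frame-independent, so this choice is without loss of generality.
1. L lies on line SU with SL:LU = 3:5 ⇒ L = (5/8, 0)
2. M lies on line SD with SM:MD = 1:3 ⇒ M = (3/4, 1/4)
2·[DUM] = 3/4, 2·[MUL] = 5/32
[DUM]:[MUL] = 3/4:5/32 = 24/5

[DUM]:[MUL] = 24/5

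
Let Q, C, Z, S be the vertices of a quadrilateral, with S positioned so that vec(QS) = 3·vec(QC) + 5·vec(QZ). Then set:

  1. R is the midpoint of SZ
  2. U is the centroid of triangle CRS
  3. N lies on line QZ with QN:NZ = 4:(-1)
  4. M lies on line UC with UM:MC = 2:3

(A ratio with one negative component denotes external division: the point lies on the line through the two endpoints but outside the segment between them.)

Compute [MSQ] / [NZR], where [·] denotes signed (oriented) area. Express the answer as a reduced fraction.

[MSQ]:[NZR] = 27/5

Set Q = (0, 0), C = (1, 0), Z = (0, 1), S = (3, 5); any affine frame gives the same invariant.
1. R is the midpoint of SZ ⇒ R = (3/2, 3)
2. U is the centroid of triangle CRS ⇒ U = (11/6, 8/3)
3. N lies on line QZ with QN:NZ = 4:(-1) ⇒ N = (0, 4/3)
4. M lies on line UC with UM:MC = 2:3 ⇒ M = (3/2, 8/5)
2·[MSQ] = 27/10, 2·[NZR] = 1/2
[MSQ]:[NZR] = 27/10:1/2 = 27/5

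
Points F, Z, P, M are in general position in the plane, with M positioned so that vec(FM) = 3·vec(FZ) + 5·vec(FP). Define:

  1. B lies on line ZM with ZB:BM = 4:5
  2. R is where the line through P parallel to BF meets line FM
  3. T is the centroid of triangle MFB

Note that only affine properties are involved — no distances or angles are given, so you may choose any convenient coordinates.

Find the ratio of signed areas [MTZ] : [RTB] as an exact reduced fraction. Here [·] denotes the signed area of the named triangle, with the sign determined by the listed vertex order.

[MTZ]:[RTB] = 5

Set F = (0, 0), Z = (1, 0), P = (0, 1), M = (3, 5); any affine frame gives the same invariant.
1. B lies on line ZM with ZB:BM = 4:5 ⇒ B = (17/9, 20/9)
2. R is where the line through P parallel to BF meets line FM ⇒ R = (51/25, 17/5)
3. T is the centroid of triangle MFB ⇒ T = (44/27, 65/27)
2·[MTZ] = 5/3, 2·[RTB] = 1/3
[MTZ]:[RTB] = 5/3:1/3 = 5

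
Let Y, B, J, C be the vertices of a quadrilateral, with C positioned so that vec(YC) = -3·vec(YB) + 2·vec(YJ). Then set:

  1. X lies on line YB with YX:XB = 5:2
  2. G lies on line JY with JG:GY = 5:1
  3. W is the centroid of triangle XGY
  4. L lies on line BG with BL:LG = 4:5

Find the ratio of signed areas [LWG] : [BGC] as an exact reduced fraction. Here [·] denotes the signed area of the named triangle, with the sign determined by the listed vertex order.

[LWG]:[BGC] = 5/168

Set Y = (0, 0), B = (1, 0), J = (0, 1), C = (-3, 2); any affine frame gives the same invariant.
1. X lies on line YB with YX:XB = 5:2 ⇒ X = (5/7, 0)
2. G lies on line JY with JG:GY = 5:1 ⇒ G = (0, 1/6)
3. W is the centroid of triangle XGY ⇒ W = (5/21, 1/18)
4. L lies on line BG with BL:LG = 4:5 ⇒ L = (5/9, 2/27)
2·[LWG] = -5/126, 2·[BGC] = -4/3
[LWG]:[BGC] = -5/126:-4/3 = 5/168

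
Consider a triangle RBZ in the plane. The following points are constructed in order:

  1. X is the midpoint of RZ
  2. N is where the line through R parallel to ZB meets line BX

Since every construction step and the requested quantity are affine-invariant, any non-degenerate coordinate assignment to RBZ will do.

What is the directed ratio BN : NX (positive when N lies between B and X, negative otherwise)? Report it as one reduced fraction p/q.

Assign R = (0, 0), B = (1, 0), Z = (0, 1) — the answer is frame-independent, so this choice is without loss of generality.
1. X is the midpoint of RZ ⇒ X = (0, 1/2)
2. N is where the line through R parallel to ZB meets line BX ⇒ N = (-1, 1)
N = B + t·(X−B) with t = 2, so BN:NX = t:(1−t) = 2:-1

BN:NX = -2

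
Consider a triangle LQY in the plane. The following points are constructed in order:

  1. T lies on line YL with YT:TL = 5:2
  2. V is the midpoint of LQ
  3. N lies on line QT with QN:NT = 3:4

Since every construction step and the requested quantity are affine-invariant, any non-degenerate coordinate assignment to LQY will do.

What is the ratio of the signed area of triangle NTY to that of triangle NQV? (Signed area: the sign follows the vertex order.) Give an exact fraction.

[NTY]:[NQV] = 20/3

Work in coordinates with L = (0, 0), Q = (1, 0), Y = (0, 1).
1. T lies on line YL with YT:TL = 5:2 ⇒ T = (0, 2/7)
2. V is the midpoint of LQ ⇒ V = (1/2, 0)
3. N lies on line QT with QN:NT = 3:4 ⇒ N = (4/7, 6/49)
2·[NTY] = -20/49, 2·[NQV] = -3/49
[NTY]:[NQV] = -20/49:-3/49 = 20/3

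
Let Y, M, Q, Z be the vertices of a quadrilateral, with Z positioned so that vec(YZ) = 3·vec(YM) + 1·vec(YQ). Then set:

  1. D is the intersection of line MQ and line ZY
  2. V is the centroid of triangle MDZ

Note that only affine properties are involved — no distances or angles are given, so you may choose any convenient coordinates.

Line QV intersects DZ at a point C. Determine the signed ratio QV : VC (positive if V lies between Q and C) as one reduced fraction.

QV:VC = -10

Set Y = (0, 0), M = (1, 0), Q = (0, 1), Z = (3, 1); any affine frame gives the same invariant.
1. D is the intersection of line MQ and line ZY ⇒ D = (3/4, 1/4)
2. V is the centroid of triangle MDZ ⇒ V = (19/12, 5/12)
line QV meets DZ at C = (57/40, 19/40)
V = Q + t·(C−Q) with t = 10/9, so QV:VC = 10/9:-1/9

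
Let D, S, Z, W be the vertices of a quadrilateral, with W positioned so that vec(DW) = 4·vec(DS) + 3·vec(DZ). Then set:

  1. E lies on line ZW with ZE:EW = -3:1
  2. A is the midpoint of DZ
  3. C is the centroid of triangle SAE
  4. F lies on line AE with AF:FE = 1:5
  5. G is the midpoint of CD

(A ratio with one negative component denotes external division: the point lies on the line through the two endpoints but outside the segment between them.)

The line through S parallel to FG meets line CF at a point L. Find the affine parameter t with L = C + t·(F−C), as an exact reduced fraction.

Assign D = (0, 0), S = (1, 0), Z = (0, 1), W = (4, 3) — the answer is frame-independent, so this choice is without loss of generality.
1. E lies on line ZW with ZE:EW = -3:1 ⇒ E = (6, 4)
2. A is the midpoint of DZ ⇒ A = (0, 1/2)
3. C is the centroid of triangle SAE ⇒ C = (7/3, 3/2)
4. F lies on line AE with AF:FE = 1:5 ⇒ F = (1, 13/12)
5. G is the midpoint of CD ⇒ G = (7/6, 3/4)
through S parallel to FG: direction (1/6, -1/3); meets CF at L = (59/111, 104/111)
L = C + t·(F−C) with t = 50/37

t = 50/37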